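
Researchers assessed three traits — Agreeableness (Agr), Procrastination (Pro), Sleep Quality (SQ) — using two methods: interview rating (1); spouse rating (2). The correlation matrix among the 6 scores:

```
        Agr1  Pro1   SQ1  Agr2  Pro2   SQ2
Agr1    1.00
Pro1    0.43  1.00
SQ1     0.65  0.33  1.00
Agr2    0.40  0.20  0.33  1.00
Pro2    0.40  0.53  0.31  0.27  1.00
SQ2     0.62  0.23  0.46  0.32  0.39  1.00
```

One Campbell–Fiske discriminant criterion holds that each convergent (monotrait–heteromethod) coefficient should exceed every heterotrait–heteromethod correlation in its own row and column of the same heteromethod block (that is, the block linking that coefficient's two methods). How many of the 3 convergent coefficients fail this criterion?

Convergent coefficients and their comparison sets:
Agr (methods 1·2): 0.40 vs {0.40, 0.20, 0.62, 0.33} → fail.
Pro (methods 1·2): 0.53 vs {0.20, 0.40, 0.23, 0.31} → pass.
SQ (methods 1·2): 0.46 vs {0.33, 0.62, 0.31, 0.23} → fail.
2 of 3 fail.

2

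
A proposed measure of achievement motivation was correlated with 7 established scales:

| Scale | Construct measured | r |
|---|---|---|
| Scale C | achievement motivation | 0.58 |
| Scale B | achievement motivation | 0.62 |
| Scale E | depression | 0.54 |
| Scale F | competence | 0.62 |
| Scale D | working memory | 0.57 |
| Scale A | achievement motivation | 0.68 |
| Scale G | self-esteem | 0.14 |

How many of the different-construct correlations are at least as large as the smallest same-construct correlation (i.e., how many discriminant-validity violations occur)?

Convergent (same construct = achievement motivation): Scale C, Scale B, Scale A.
Smallest convergent = 0.58. Discriminant values: 0.54, 0.62, 0.57, 0.14; count ≥ 0.58 → 1.

1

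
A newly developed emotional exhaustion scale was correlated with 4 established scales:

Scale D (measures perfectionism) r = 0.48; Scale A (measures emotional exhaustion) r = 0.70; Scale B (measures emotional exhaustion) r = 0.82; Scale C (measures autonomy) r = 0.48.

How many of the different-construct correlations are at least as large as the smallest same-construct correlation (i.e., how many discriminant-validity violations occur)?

0

Convergent (same construct = emotional exhaustion): Scale A, Scale B.
Smallest convergent = 0.70. Discriminant values: 0.48, 0.48; count ≥ 0.70 → 0.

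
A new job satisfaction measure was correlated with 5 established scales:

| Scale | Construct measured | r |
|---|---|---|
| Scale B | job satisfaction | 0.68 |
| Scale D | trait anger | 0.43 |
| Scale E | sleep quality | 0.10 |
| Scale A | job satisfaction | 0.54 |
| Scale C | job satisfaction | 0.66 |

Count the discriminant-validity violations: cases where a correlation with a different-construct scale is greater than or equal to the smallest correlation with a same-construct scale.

Convergent (same construct = job satisfaction): Scale B, Scale A, Scale C.
Smallest convergent = 0.54. Discriminant values: 0.43, 0.10; count ≥ 0.54 → 0.

0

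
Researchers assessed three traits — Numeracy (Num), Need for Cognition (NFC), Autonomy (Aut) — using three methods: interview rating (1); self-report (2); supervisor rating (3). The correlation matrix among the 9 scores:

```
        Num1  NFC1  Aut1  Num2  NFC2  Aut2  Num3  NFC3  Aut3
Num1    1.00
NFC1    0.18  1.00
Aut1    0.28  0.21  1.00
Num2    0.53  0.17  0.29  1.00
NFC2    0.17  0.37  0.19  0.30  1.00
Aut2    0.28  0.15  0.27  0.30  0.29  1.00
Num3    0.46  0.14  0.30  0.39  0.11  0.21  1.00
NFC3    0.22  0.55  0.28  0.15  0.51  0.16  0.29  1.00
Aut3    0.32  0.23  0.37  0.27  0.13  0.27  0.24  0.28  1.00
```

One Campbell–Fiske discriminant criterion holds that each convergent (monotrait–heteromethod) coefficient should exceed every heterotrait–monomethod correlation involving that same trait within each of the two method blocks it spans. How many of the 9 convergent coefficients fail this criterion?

Convergent coefficients and their comparison sets:
Num (methods 1·2): 0.53 vs {0.18, 0.30, 0.28, 0.30} → pass.
Num (methods 1·3): 0.46 vs {0.18, 0.29, 0.28, 0.24} → pass.
Num (methods 2·3): 0.39 vs {0.30, 0.29, 0.30, 0.24} → pass.
NFC (methods 1·2): 0.37 vs {0.18, 0.30, 0.21, 0.29} → pass.
NFC (methods 1·3): 0.55 vs {0.18, 0.29, 0.21, 0.28} → pass.
NFC (methods 2·3): 0.51 vs {0.30, 0.29, 0.29, 0.28} → pass.
Aut (methods 1·2): 0.27 vs {0.28, 0.30, 0.21, 0.29} → fail.
Aut (methods 1·3): 0.37 vs {0.28, 0.24, 0.21, 0.28} → pass.
Aut (methods 2·3): 0.27 vs {0.30, 0.24, 0.29, 0.28} → fail.
2 of 9 fail.

2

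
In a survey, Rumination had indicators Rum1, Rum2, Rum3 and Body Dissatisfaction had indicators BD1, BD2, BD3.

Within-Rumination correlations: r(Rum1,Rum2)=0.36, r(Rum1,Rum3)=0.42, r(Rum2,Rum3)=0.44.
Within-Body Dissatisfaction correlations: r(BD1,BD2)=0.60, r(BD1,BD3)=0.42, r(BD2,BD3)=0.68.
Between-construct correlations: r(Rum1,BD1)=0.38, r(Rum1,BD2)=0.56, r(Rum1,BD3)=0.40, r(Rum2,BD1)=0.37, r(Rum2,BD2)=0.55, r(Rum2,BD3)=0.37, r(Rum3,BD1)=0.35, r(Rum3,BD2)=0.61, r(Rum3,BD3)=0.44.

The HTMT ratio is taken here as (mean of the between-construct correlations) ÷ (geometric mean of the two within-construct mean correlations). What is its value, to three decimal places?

0.933

Between-construct mean = 4.03/9 = 0.4478.
Mean within-Rum = 1.22/3 = 0.4067; mean within-BD = 1.70/3 = 0.5667.
Geometric mean = √(0.4067 × 0.5667) = 0.4801.
HTMT = 0.4478 / 0.4801 = 0.933.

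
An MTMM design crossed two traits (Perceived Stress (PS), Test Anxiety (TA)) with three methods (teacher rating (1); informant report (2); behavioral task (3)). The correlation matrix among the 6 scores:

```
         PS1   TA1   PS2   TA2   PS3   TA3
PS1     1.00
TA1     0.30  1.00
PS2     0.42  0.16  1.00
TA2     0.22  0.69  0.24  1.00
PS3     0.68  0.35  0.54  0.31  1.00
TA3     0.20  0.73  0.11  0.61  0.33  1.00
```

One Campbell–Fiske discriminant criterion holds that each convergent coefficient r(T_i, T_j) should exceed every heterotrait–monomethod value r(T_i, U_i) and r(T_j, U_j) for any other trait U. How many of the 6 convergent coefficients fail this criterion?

Each convergent coefficient versus the relevant comparison correlations:
PS (methods 1·2): 0.42 vs {0.30, 0.24} → pass.
PS (methods 1·3): 0.68 vs {0.30, 0.33} → pass.
PS (methods 2·3): 0.54 vs {0.24, 0.33} → pass.
TA (methods 1·2): 0.69 vs {0.30, 0.24} → pass.
TA (methods 1·3): 0.73 vs {0.30, 0.33} → pass.
TA (methods 2·3): 0.61 vs {0.24, 0.33} → pass.
0 of 6 fail.

0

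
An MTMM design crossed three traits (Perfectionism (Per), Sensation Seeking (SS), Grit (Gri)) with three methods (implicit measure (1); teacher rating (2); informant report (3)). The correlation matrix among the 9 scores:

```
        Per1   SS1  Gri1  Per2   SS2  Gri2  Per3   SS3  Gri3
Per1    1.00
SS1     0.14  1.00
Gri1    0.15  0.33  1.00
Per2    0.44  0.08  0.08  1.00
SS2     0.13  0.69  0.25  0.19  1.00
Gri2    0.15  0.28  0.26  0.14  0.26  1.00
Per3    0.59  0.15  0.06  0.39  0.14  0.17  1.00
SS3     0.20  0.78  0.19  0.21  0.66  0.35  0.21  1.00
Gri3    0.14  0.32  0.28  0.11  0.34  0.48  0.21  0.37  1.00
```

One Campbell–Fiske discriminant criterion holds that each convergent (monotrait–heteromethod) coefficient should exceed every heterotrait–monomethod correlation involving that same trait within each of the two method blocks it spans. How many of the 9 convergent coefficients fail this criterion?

2

Checking each validity diagonal entry against its comparison values:
Per (methods 1·2): 0.44 vs {0.14, 0.19, 0.15, 0.14} → pass.
Per (methods 1·3): 0.59 vs {0.14, 0.21, 0.15, 0.21} → pass.
Per (methods 2·3): 0.39 vs {0.19, 0.21, 0.14, 0.21} → pass.
SS (methods 1·2): 0.69 vs {0.14, 0.19, 0.33, 0.26} → pass.
SS (methods 1·3): 0.78 vs {0.14, 0.21, 0.33, 0.37} → pass.
SS (methods 2·3): 0.66 vs {0.19, 0.21, 0.26, 0.37} → pass.
Gri (methods 1·2): 0.26 vs {0.15, 0.14, 0.33, 0.26} → fail.
Gri (methods 1·3): 0.28 vs {0.15, 0.21, 0.33, 0.37} → fail.
Gri (methods 2·3): 0.48 vs {0.14, 0.21, 0.26, 0.37} → pass.
2 of 9 fail.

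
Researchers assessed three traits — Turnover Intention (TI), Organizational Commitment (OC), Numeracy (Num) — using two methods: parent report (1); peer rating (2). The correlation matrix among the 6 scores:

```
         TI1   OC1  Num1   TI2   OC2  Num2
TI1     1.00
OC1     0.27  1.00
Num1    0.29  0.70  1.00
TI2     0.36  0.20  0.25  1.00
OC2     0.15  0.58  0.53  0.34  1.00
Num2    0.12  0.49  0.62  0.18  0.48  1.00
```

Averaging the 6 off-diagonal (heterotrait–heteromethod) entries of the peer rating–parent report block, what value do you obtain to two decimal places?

HTHM values (method 2 × method 1): 0.20, 0.25, 0.15, 0.53, 0.12, 0.49; mean = 1.74/6 = 0.29.

0.29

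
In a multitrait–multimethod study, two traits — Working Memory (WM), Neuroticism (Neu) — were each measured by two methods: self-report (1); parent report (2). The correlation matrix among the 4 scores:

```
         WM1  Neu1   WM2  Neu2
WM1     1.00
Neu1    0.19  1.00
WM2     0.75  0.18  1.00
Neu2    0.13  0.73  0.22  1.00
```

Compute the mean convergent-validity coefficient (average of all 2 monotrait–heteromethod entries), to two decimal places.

Convergent values: 0.75, 0.73; mean = 1.48/2 = 0.74.

0.74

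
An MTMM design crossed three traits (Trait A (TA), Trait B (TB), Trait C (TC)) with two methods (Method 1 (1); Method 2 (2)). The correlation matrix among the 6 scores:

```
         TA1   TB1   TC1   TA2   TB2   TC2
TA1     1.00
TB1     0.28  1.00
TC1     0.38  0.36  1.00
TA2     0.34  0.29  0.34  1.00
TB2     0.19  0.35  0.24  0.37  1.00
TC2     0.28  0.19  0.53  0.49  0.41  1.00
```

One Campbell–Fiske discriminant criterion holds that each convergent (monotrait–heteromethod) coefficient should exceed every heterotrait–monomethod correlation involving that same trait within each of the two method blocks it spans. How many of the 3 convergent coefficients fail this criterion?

2

Checking each validity diagonal entry against its comparison values:
TA (methods 1·2): 0.34 vs {0.28, 0.37, 0.38, 0.49} → fail.
TB (methods 1·2): 0.35 vs {0.28, 0.37, 0.36, 0.41} → fail.
TC (methods 1·2): 0.53 vs {0.38, 0.49, 0.36, 0.41} → pass.
2 of 3 fail.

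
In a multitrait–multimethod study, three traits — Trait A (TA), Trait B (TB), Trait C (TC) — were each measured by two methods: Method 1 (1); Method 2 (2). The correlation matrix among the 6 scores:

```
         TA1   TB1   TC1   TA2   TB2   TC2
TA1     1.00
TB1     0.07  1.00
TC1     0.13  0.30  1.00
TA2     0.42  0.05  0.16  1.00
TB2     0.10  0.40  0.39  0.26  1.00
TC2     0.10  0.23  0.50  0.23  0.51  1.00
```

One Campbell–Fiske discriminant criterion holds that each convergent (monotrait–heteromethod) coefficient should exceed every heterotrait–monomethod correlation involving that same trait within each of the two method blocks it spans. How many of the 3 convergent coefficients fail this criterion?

2

Convergent coefficients and their comparison sets:
TA (methods 1·2): 0.42 vs {0.07, 0.26, 0.13, 0.23} → pass.
TB (methods 1·2): 0.40 vs {0.07, 0.26, 0.30, 0.51} → fail.
TC (methods 1·2): 0.50 vs {0.13, 0.23, 0.30, 0.51} → fail.
2 of 3 fail.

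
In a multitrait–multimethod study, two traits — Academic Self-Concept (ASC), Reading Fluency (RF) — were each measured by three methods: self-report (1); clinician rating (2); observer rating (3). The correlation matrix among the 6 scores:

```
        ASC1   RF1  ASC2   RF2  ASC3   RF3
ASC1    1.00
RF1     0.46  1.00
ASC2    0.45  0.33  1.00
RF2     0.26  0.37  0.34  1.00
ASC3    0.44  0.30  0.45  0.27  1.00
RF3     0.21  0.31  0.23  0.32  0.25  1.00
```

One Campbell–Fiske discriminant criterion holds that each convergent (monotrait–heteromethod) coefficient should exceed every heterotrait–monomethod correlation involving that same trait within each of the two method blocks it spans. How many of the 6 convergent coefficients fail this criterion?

5

Each convergent coefficient versus the relevant comparison correlations:
ASC (methods 1·2): 0.45 vs {0.46, 0.34} → fail.
ASC (methods 1·3): 0.44 vs {0.46, 0.25} → fail.
ASC (methods 2·3): 0.45 vs {0.34, 0.25} → pass.
RF (methods 1·2): 0.37 vs {0.46, 0.34} → fail.
RF (methods 1·3): 0.31 vs {0.46, 0.25} → fail.
RF (methods 2·3): 0.32 vs {0.34, 0.25} → fail.
5 of 6 fail.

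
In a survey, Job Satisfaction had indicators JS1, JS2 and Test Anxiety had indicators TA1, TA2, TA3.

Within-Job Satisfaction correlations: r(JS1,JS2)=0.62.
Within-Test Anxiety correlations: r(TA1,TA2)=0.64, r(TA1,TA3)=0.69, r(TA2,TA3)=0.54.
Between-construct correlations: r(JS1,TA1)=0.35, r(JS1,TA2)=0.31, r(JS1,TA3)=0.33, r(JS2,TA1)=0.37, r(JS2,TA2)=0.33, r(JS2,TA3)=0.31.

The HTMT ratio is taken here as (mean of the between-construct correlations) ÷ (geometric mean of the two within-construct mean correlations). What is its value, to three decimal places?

Mean heterotrait r = 2.00/6 = 0.3333.
Mean within-JS = 0.62/1 = 0.6200; mean within-TA = 1.87/3 = 0.6233.
Geometric mean = √(0.6200 × 0.6233) = 0.6216.
HTMT = 0.3333 / 0.6216 = 0.536.

0.536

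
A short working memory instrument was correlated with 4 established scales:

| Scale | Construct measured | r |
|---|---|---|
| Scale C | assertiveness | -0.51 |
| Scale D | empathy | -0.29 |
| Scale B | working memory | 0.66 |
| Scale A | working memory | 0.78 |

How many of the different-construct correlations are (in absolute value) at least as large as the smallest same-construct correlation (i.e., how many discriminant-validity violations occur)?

Convergent (same construct = working memory): Scale B, Scale A.
Smallest convergent = 0.66. Discriminant |r|: 0.51, 0.29; count ≥ 0.66 → 0.

0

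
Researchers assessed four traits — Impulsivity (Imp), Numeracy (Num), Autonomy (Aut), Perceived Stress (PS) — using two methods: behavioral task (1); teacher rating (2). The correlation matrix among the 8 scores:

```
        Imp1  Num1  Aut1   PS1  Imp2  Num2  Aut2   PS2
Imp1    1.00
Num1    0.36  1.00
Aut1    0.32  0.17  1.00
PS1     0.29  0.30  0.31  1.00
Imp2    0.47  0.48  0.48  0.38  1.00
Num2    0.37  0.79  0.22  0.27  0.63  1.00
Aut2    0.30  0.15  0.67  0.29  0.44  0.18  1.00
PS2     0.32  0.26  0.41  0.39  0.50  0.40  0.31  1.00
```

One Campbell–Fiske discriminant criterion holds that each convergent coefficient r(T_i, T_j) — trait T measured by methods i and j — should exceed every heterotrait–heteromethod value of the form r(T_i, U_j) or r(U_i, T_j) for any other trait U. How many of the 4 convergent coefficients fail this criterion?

2

Each convergent coefficient versus the relevant comparison correlations:
Imp (methods 1·2): 0.47 vs {0.37, 0.48, 0.30, 0.48, 0.32, 0.38} → fail.
Num (methods 1·2): 0.79 vs {0.48, 0.37, 0.15, 0.22, 0.26, 0.27} → pass.
Aut (methods 1·2): 0.67 vs {0.48, 0.30, 0.22, 0.15, 0.41, 0.29} → pass.
PS (methods 1·2): 0.39 vs {0.38, 0.32, 0.27, 0.26, 0.29, 0.41} → fail.
2 of 4 fail.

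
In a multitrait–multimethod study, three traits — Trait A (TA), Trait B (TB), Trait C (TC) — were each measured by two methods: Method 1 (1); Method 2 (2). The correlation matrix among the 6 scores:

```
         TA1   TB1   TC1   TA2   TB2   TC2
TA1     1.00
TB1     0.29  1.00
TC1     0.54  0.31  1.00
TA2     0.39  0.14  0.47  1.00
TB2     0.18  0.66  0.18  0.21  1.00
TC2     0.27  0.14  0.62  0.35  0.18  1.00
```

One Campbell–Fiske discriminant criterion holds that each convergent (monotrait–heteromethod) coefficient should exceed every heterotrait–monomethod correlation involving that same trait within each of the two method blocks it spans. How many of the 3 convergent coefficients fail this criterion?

Checking each validity diagonal entry against its comparison values:
TA (methods 1·2): 0.39 vs {0.29, 0.21, 0.54, 0.35} → fail.
TB (methods 1·2): 0.66 vs {0.29, 0.21, 0.31, 0.18} → pass.
TC (methods 1·2): 0.62 vs {0.54, 0.35, 0.31, 0.18} → pass.
1 of 3 fail.

1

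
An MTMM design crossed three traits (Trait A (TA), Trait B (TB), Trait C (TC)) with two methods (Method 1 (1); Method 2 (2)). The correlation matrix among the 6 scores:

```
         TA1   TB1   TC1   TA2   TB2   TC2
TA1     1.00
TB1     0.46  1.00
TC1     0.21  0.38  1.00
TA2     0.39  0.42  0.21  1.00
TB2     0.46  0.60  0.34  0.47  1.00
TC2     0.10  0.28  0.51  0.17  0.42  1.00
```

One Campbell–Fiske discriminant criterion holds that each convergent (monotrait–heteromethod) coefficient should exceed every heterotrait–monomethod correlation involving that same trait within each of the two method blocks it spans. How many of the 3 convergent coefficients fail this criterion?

Convergent coefficients and their comparison sets:
TA (methods 1·2): 0.39 vs {0.46, 0.47, 0.21, 0.17} → fail.
TB (methods 1·2): 0.60 vs {0.46, 0.47, 0.38, 0.42} → pass.
TC (methods 1·2): 0.51 vs {0.21, 0.17, 0.38, 0.42} → pass.
1 of 3 fail.

1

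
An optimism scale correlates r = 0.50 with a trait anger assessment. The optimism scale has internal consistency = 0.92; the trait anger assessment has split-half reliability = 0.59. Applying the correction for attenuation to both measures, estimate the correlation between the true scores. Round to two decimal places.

r_true = r_obs / √(r_xx · r_yy) = 0.50 / √(0.92 × 0.59) = 0.50 / √0.5428 = 0.50 / 0.7367 ≈ 0.68.

0.68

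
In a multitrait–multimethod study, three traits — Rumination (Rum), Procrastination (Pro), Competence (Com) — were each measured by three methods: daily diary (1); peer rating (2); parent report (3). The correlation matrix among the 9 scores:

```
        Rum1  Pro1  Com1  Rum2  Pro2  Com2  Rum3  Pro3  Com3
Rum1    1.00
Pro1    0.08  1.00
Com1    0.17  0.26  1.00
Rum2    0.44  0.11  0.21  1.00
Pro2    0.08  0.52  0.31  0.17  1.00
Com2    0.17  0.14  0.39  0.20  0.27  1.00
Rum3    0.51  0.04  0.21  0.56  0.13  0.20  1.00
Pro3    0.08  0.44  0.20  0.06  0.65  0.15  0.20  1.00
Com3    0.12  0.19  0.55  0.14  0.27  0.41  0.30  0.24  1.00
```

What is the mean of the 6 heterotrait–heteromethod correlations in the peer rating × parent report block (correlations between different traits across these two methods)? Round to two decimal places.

HTHM values (method 2 × method 3): 0.06, 0.14, 0.13, 0.27, 0.20, 0.15; mean = 0.95/6 = 0.16.

0.16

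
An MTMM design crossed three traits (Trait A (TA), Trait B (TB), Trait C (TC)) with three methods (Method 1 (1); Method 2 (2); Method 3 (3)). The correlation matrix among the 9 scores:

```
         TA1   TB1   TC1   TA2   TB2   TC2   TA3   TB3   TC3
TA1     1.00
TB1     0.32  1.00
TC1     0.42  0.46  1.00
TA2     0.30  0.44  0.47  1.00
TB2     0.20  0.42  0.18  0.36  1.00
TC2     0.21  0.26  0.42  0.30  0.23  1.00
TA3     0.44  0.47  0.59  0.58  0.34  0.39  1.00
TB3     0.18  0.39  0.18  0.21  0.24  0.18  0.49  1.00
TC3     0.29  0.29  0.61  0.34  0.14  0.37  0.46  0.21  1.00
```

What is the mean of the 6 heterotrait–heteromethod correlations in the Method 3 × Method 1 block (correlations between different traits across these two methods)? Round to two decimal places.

HTHM values (method 3 × method 1): 0.47, 0.59, 0.18, 0.18, 0.29, 0.29; mean = 2.00/6 = 0.33.

0.33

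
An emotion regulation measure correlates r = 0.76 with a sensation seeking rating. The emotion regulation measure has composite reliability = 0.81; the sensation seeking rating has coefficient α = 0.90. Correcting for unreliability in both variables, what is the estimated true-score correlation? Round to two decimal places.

0.89

r_true = r_obs / √(r_xx · r_yy) = 0.76 / √(0.81 × 0.90) = 0.76 / √0.7290 = 0.76 / 0.8538 ≈ 0.89.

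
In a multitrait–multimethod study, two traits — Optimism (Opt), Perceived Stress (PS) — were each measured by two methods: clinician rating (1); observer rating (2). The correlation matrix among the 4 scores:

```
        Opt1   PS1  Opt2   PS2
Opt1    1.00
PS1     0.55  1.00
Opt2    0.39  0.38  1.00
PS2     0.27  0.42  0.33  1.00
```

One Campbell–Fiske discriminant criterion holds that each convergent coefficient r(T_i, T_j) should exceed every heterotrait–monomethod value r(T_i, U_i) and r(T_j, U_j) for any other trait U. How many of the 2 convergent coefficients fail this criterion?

Convergent coefficients and their comparison sets:
Opt (methods 1·2): 0.39 vs {0.55, 0.33} → fail.
PS (methods 1·2): 0.42 vs {0.55, 0.33} → fail.
2 of 2 fail.

2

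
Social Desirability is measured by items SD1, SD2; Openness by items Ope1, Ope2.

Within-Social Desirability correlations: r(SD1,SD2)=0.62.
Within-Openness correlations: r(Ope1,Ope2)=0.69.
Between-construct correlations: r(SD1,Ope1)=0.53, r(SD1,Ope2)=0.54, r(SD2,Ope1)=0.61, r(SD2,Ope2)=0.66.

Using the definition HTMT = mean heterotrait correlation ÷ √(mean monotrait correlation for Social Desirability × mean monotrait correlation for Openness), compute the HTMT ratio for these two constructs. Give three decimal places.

0.894

Mean between = 2.34/4 = 0.5850.
Mean within-SD = 0.62/1 = 0.6200; mean within-Ope = 0.69/1 = 0.6900.
Geometric mean = √(0.6200 × 0.6900) = 0.6541.
HTMT = 0.5850 / 0.6541 = 0.894.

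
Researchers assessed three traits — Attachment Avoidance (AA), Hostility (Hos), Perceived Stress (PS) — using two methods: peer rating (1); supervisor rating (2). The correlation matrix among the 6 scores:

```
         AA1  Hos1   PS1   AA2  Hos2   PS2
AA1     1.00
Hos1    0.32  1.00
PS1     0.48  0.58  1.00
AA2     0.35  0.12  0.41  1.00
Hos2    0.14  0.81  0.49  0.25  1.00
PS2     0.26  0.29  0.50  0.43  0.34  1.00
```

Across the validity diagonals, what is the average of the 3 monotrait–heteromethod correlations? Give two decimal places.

0.55

Convergent values: 0.35, 0.81, 0.50; mean = 1.66/3 = 0.55.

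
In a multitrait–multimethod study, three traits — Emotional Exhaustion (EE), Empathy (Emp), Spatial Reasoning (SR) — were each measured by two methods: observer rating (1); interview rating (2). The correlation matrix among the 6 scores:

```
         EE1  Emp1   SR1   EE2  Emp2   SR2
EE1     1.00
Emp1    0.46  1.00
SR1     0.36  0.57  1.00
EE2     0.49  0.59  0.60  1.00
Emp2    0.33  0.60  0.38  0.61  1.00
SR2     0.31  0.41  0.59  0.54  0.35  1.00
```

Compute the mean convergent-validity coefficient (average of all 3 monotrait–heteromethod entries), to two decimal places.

0.56

Convergent values: 0.49, 0.60, 0.59; mean = 1.68/3 = 0.56.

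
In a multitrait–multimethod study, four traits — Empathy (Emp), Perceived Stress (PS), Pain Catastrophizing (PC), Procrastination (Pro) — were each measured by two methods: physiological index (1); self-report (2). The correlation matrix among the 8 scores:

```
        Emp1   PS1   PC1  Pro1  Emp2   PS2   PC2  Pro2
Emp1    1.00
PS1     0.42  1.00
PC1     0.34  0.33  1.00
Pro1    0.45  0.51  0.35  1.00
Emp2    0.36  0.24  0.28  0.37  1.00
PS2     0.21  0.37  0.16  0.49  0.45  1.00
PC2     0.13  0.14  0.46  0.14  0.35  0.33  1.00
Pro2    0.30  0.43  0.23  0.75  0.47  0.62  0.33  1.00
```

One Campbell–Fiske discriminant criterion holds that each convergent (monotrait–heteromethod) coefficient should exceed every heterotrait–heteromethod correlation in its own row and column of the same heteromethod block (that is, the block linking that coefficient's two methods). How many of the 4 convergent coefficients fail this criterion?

2

Each convergent coefficient versus the relevant comparison correlations:
Emp (methods 1·2): 0.36 vs {0.21, 0.24, 0.13, 0.28, 0.30, 0.37} → fail.
PS (methods 1·2): 0.37 vs {0.24, 0.21, 0.14, 0.16, 0.43, 0.49} → fail.
PC (methods 1·2): 0.46 vs {0.28, 0.13, 0.16, 0.14, 0.23, 0.14} → pass.
Pro (methods 1·2): 0.75 vs {0.37, 0.30, 0.49, 0.43, 0.14, 0.23} → pass.
2 of 4 fail.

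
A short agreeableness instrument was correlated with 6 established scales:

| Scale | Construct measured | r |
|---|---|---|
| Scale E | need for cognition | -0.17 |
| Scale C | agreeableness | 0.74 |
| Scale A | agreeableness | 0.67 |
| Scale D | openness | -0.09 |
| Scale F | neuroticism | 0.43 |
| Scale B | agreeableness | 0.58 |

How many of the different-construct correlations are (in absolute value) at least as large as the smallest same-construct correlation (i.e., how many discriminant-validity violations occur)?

Convergent (same construct = agreeableness): Scale C, Scale A, Scale B.
Smallest convergent = 0.58. Discriminant |r|: 0.17, 0.09, 0.43; count ≥ 0.58 → 0.

0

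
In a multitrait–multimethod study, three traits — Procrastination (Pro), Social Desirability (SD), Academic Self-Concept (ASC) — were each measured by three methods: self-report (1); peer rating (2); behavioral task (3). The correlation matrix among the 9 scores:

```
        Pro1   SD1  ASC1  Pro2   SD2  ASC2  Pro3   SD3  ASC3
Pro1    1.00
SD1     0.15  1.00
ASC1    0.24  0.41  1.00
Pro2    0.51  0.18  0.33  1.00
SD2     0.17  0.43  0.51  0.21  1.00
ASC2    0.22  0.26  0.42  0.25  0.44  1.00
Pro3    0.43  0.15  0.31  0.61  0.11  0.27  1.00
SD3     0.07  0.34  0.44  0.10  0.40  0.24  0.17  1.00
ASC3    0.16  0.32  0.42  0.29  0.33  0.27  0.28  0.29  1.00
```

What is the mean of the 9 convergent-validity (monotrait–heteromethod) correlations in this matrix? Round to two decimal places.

0.43

Convergent values: 0.51, 0.43, 0.61, 0.43, 0.34, 0.40, 0.42, 0.42, 0.27; mean = 3.83/9 = 0.43.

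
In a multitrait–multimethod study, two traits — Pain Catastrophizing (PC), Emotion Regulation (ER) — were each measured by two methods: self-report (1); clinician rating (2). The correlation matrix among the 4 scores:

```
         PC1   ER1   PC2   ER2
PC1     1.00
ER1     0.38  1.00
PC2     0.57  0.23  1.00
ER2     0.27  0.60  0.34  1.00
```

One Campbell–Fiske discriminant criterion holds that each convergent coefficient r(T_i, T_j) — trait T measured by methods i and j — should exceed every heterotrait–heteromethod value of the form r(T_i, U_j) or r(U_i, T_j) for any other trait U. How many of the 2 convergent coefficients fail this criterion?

Convergent coefficients and their comparison sets:
PC (methods 1·2): 0.57 vs {0.27, 0.23} → pass.
ER (methods 1·2): 0.60 vs {0.23, 0.27} → pass.
0 of 2 fail.

0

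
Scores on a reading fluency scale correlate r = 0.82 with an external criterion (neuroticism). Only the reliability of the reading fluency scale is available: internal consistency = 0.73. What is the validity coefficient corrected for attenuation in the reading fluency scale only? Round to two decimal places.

0.96

Single correction: r_c = r_obs / √r_xx = 0.82 / √0.73 = 0.82 / 0.8544 ≈ 0.96.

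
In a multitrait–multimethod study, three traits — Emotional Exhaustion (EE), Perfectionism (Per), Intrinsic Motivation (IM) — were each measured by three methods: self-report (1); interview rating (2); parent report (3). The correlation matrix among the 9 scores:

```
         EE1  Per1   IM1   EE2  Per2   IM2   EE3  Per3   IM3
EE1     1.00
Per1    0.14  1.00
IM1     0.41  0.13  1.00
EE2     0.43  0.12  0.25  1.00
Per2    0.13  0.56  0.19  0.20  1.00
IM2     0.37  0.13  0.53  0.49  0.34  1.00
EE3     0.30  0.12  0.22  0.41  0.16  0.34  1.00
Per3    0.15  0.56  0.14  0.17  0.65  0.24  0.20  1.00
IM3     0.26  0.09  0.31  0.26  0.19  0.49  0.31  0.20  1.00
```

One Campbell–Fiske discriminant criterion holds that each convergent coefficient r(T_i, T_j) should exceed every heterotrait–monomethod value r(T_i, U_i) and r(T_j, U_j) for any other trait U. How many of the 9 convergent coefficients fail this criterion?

Checking each validity diagonal entry against its comparison values:
EE (methods 1·2): 0.43 vs {0.14, 0.20, 0.41, 0.49} → fail.
EE (methods 1·3): 0.30 vs {0.14, 0.20, 0.41, 0.31} → fail.
EE (methods 2·3): 0.41 vs {0.20, 0.20, 0.49, 0.31} → fail.
Per (methods 1·2): 0.56 vs {0.14, 0.20, 0.13, 0.34} → pass.
Per (methods 1·3): 0.56 vs {0.14, 0.20, 0.13, 0.20} → pass.
Per (methods 2·3): 0.65 vs {0.20, 0.20, 0.34, 0.20} → pass.
IM (methods 1·2): 0.53 vs {0.41, 0.49, 0.13, 0.34} → pass.
IM (methods 1·3): 0.31 vs {0.41, 0.31, 0.13, 0.20} → fail.
IM (methods 2·3): 0.49 vs {0.49, 0.31, 0.34, 0.20} → fail.
5 of 9 fail.

5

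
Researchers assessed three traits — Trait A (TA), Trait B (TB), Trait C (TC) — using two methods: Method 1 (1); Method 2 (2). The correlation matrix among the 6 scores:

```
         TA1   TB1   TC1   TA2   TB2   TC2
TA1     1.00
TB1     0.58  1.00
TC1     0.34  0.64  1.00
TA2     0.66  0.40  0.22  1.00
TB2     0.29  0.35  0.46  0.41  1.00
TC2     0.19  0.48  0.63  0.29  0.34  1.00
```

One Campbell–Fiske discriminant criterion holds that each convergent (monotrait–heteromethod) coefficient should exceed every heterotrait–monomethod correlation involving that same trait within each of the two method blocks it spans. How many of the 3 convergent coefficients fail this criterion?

Convergent coefficients and their comparison sets:
TA (methods 1·2): 0.66 vs {0.58, 0.41, 0.34, 0.29} → pass.
TB (methods 1·2): 0.35 vs {0.58, 0.41, 0.64, 0.34} → fail.
TC (methods 1·2): 0.63 vs {0.34, 0.29, 0.64, 0.34} → fail.
2 of 3 fail.

2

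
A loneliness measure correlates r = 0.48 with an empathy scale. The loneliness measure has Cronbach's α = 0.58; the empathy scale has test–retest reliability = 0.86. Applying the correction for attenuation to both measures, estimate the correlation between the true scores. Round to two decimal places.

r_true = r_obs / √(r_xx · r_yy) = 0.48 / √(0.58 × 0.86) = 0.48 / √0.4988 = 0.48 / 0.7063 ≈ 0.68.

0.68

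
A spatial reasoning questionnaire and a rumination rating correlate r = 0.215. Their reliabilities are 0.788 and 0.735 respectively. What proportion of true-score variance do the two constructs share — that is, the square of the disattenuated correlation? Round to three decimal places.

Disattenuated r = 0.215 / √(0.788 × 0.735) = 0.215 / 0.7610 = 0.2825.
Shared true-score variance = 0.2825² = 0.0798 ≈ 0.080.

0.080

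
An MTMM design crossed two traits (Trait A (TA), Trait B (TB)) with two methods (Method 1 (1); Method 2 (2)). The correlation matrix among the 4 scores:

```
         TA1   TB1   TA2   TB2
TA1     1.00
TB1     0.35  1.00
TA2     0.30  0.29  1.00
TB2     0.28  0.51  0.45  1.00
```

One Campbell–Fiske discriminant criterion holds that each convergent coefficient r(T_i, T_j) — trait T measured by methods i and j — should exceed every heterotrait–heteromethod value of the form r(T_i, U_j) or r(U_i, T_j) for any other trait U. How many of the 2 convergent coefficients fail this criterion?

0

Each convergent coefficient versus the relevant comparison correlations:
TA (methods 1·2): 0.30 vs {0.28, 0.29} → pass.
TB (methods 1·2): 0.51 vs {0.29, 0.28} → pass.
0 of 2 fail.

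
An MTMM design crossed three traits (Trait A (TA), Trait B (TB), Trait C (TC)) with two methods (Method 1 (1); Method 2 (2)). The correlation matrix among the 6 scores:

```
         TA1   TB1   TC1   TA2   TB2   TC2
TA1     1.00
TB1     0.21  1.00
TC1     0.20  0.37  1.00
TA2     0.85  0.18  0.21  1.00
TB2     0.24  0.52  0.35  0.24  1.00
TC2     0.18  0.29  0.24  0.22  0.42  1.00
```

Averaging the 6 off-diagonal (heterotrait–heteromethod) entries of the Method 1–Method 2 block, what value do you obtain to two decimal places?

0.24

HTHM values (method 1 × method 2): 0.24, 0.18, 0.18, 0.29, 0.21, 0.35; mean = 1.45/6 = 0.24.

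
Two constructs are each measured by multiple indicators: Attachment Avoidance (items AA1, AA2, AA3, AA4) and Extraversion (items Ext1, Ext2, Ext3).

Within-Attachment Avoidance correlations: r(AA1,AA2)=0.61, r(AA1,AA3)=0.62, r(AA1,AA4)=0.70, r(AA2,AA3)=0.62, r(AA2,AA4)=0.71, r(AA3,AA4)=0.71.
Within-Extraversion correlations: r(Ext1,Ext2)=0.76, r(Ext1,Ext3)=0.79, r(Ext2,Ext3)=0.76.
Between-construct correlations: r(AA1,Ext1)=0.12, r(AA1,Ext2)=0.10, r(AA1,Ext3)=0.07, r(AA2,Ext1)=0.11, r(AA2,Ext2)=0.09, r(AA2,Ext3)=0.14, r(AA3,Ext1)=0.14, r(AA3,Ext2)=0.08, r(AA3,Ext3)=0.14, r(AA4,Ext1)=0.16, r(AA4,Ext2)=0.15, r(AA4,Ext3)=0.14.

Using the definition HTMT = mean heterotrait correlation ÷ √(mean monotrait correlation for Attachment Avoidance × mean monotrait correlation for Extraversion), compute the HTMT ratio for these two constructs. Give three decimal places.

Mean heterotrait r = 1.44/12 = 0.1200.
Mean within-AA = 3.97/6 = 0.6617; mean within-Ext = 2.31/3 = 0.7700.
Geometric mean = √(0.6617 × 0.7700) = 0.7138.
HTMT = 0.1200 / 0.7138 = 0.168.

0.168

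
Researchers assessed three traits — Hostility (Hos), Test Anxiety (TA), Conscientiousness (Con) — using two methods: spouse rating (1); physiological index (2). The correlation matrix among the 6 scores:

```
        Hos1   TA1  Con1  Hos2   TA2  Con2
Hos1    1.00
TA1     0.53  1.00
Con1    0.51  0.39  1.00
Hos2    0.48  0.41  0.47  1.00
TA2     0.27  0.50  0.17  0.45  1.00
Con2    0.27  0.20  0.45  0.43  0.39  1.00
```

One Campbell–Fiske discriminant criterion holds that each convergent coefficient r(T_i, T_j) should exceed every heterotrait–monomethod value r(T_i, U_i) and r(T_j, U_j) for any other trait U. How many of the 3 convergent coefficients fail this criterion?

3

Each convergent coefficient versus the relevant comparison correlations:
Hos (methods 1·2): 0.48 vs {0.53, 0.45, 0.51, 0.43} → fail.
TA (methods 1·2): 0.50 vs {0.53, 0.45, 0.39, 0.39} → fail.
Con (methods 1·2): 0.45 vs {0.51, 0.43, 0.39, 0.39} → fail.
3 of 3 fail.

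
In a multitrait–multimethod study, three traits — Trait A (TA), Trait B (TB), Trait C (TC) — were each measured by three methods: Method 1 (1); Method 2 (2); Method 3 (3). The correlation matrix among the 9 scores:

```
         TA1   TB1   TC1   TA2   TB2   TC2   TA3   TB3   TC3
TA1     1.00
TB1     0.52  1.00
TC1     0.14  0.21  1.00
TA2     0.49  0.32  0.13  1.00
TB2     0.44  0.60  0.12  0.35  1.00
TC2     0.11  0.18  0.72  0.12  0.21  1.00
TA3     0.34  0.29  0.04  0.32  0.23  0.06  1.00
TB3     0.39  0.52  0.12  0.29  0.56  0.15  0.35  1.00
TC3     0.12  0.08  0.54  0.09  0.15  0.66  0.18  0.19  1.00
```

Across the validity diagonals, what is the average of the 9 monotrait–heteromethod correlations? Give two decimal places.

0.53

Convergent values: 0.49, 0.34, 0.32, 0.60, 0.52, 0.56, 0.72, 0.54, 0.66; mean = 4.75/9 = 0.53.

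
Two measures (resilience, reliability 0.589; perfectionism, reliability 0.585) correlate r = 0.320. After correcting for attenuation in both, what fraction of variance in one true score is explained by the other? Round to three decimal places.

Disattenuated r = 0.320 / √(0.589 × 0.585) = 0.320 / 0.5870 = 0.5451.
Shared true-score variance = 0.5451² = 0.2971 ≈ 0.297.

0.297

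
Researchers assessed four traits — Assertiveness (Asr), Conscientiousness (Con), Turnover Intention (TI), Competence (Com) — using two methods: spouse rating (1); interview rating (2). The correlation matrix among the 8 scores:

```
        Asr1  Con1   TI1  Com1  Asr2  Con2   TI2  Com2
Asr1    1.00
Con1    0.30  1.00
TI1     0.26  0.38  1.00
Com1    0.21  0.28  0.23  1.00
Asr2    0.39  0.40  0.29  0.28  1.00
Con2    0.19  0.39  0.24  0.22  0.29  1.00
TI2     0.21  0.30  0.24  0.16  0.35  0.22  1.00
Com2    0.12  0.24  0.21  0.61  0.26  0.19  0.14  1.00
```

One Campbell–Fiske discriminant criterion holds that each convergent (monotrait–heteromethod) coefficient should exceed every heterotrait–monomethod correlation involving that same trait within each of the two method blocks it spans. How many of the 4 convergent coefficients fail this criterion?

1

Each convergent coefficient versus the relevant comparison correlations:
Asr (methods 1·2): 0.39 vs {0.30, 0.29, 0.26, 0.35, 0.21, 0.26} → pass.
Con (methods 1·2): 0.39 vs {0.30, 0.29, 0.38, 0.22, 0.28, 0.19} → pass.
TI (methods 1·2): 0.24 vs {0.26, 0.35, 0.38, 0.22, 0.23, 0.14} → fail.
Com (methods 1·2): 0.61 vs {0.21, 0.26, 0.28, 0.19, 0.23, 0.14} → pass.
1 of 4 fail.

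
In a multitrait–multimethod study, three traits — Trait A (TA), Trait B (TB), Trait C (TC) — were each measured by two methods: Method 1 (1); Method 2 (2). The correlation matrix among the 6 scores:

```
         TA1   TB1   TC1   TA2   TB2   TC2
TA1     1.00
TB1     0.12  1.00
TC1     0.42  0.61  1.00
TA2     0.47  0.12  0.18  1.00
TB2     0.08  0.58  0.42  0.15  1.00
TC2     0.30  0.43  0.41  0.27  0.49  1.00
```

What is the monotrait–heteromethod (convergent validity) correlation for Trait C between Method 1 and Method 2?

0.41

Same trait (TC), different methods: r(TC1, TC2) = 0.41.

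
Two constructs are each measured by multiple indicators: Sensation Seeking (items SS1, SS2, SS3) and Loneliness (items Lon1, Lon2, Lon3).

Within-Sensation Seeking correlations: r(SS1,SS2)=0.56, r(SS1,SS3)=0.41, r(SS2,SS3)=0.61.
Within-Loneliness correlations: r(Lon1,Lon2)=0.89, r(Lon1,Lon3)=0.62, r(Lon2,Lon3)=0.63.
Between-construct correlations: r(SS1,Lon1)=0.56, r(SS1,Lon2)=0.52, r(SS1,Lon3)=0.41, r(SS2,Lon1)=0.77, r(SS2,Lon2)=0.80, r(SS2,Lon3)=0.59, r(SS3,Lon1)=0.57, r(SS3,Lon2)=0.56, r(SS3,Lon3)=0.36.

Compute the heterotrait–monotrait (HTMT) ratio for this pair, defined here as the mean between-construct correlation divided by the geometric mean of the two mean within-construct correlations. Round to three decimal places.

Between-construct mean = 5.14/9 = 0.5711.
Mean within-SS = 1.58/3 = 0.5267; mean within-Lon = 2.14/3 = 0.7133.
Geometric mean = √(0.5267 × 0.7133) = 0.6129.
HTMT = 0.5711 / 0.6129 = 0.932.

0.932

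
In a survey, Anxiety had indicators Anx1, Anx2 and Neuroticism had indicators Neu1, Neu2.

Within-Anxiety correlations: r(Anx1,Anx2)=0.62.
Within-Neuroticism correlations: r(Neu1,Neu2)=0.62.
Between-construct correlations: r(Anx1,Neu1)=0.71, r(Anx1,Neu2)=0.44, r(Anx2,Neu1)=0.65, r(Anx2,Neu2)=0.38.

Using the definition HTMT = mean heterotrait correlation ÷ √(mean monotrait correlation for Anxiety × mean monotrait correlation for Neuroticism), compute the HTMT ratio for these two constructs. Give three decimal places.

0.879

Between-construct mean = 2.18/4 = 0.5450.
Mean within-Anx = 0.62/1 = 0.6200; mean within-Neu = 0.62/1 = 0.6200.
Geometric mean = √(0.6200 × 0.6200) = 0.6200.
HTMT = 0.5450 / 0.6200 = 0.879.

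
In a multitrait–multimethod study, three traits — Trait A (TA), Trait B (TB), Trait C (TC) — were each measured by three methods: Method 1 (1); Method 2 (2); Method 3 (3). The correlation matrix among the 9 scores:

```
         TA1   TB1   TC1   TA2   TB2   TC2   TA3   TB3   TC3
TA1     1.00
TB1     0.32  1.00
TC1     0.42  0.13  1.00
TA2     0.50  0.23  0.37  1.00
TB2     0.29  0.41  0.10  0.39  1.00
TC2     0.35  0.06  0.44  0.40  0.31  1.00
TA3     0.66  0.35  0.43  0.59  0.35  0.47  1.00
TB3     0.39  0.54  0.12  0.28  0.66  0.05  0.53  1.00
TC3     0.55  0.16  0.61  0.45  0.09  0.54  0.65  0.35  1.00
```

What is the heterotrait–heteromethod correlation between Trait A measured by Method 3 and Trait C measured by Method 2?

0.47

Different traits and methods: r(TA3, TC2) = 0.47.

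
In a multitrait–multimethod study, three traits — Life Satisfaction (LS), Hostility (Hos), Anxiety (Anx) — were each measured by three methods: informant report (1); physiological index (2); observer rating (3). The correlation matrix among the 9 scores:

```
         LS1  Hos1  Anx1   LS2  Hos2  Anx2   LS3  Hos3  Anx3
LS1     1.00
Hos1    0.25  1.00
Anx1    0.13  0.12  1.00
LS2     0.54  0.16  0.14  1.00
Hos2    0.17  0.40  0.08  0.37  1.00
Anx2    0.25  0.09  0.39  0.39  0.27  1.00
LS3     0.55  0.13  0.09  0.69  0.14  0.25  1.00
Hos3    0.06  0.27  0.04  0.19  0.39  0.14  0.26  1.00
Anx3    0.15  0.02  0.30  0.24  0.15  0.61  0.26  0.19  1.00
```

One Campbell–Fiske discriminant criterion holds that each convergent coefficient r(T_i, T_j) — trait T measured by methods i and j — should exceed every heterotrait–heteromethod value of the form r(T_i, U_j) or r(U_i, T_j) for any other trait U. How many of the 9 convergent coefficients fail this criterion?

Each convergent coefficient versus the relevant comparison correlations:
LS (methods 1·2): 0.54 vs {0.17, 0.16, 0.25, 0.14} → pass.
LS (methods 1·3): 0.55 vs {0.06, 0.13, 0.15, 0.09} → pass.
LS (methods 2·3): 0.69 vs {0.19, 0.14, 0.24, 0.25} → pass.
Hos (methods 1·2): 0.40 vs {0.16, 0.17, 0.09, 0.08} → pass.
Hos (methods 1·3): 0.27 vs {0.13, 0.06, 0.02, 0.04} → pass.
Hos (methods 2·3): 0.39 vs {0.14, 0.19, 0.15, 0.14} → pass.
Anx (methods 1·2): 0.39 vs {0.14, 0.25, 0.08, 0.09} → pass.
Anx (methods 1·3): 0.30 vs {0.09, 0.15, 0.04, 0.02} → pass.
Anx (methods 2·3): 0.61 vs {0.25, 0.24, 0.14, 0.15} → pass.
0 of 9 fail.

0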